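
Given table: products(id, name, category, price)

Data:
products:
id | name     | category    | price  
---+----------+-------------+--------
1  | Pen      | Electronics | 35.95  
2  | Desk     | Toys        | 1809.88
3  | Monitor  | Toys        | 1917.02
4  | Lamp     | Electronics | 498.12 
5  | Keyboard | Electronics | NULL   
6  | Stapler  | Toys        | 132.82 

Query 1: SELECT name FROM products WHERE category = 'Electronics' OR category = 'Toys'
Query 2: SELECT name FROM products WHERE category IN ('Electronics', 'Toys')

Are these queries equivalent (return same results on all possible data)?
Yes, equivalent

Both queries return: [('Desk',), ('Keyboard',), ('Lamp',), ('Monitor',), ('Pen',), ('Stapler',)]

Reason: OR vs IN are equivalent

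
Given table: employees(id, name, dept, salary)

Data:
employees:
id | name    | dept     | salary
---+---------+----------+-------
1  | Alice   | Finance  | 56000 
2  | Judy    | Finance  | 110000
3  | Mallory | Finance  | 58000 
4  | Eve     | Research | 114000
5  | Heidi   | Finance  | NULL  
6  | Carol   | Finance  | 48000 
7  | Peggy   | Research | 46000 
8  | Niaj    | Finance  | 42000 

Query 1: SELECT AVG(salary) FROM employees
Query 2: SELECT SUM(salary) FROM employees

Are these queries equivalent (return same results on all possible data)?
No, not equivalent

Query 1 returns: [(67714.28571428571,)]
Query 2 returns: [(474000,)]

Reason: AVG vs SUM give different aggregate values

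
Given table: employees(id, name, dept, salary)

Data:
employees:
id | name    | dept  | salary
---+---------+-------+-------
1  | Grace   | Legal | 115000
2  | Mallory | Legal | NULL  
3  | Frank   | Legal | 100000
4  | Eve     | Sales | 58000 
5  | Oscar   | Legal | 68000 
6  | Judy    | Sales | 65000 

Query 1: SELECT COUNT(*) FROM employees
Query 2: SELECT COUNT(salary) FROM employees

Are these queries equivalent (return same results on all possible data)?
No, not equivalent

Query 1 returns: [(6,)]
Query 2 returns: [(5,)]

Reason: COUNT(*) includes NULLs, COUNT(column) excludes them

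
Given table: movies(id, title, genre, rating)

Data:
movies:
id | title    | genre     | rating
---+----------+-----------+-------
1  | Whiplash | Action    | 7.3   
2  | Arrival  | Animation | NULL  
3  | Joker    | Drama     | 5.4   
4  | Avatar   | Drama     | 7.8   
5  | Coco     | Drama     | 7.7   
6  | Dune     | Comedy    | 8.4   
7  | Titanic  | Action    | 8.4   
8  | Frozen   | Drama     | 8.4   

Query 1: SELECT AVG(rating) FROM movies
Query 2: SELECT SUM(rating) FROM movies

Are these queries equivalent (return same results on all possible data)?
No, not equivalent

Query 1 returns: [(7.628571428571428,)]
Query 2 returns: [(53.4,)]

Reason: AVG vs SUM give different aggregate values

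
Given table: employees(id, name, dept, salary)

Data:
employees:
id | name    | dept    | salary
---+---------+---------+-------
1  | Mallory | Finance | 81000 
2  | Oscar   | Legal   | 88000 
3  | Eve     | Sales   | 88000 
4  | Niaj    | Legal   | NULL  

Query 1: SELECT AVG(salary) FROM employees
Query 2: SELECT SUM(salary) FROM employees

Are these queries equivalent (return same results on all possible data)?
No, not equivalent

Query 1 returns: [(85666.66666666667,)]
Query 2 returns: [(257000,)]

Reason: AVG vs SUM give different aggregate values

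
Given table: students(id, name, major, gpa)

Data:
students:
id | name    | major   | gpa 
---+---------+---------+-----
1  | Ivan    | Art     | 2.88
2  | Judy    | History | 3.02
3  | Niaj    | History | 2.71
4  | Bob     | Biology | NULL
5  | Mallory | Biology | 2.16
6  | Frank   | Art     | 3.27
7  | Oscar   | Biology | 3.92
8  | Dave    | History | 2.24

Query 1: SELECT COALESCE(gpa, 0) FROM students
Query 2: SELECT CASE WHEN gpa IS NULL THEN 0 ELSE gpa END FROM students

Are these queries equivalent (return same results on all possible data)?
Yes, equivalent

Both queries return: [(0,), (2.16,), (2.24,), (2.71,), (2.88,), (3.02,), (3.27,), (3.92,)]

Reason: COALESCE vs CASE for NULL handling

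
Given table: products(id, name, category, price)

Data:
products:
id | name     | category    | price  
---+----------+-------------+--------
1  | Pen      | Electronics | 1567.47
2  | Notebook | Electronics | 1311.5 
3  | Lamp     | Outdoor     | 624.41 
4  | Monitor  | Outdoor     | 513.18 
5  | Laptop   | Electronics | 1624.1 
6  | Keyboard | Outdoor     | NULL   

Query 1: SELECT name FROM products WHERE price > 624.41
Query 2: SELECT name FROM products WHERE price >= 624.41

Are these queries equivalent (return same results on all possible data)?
No, not equivalent

Query 1 returns: [('Pen',), ('Notebook',), ('Laptop',)]
Query 2 returns: [('Pen',), ('Notebook',), ('Lamp',), ('Laptop',)]

Reason: > vs >= gives different results when price = 624.41 exists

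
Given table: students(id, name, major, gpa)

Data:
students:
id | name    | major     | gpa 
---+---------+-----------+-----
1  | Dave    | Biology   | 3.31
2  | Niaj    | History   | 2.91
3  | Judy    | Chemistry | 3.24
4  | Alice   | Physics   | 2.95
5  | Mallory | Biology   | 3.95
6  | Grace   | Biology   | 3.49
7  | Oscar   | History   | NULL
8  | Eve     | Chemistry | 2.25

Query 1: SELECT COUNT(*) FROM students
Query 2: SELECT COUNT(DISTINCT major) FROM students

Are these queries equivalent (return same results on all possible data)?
No, not equivalent

Query 1 returns: [(8,)]
Query 2 returns: [(4,)]

Reason: COUNT(*) counts rows, COUNT(DISTINCT major) counts unique majors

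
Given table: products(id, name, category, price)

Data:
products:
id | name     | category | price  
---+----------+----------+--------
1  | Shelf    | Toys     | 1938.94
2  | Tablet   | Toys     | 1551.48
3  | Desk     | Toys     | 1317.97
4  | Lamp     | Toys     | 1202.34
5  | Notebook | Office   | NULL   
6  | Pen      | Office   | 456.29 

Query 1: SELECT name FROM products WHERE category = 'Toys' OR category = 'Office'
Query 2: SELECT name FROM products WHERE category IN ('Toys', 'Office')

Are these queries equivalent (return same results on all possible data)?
Yes, equivalent

Both queries return: [('Desk',), ('Lamp',), ('Notebook',), ('Pen',), ('Shelf',), ('Tablet',)]

Reason: OR vs IN are equivalent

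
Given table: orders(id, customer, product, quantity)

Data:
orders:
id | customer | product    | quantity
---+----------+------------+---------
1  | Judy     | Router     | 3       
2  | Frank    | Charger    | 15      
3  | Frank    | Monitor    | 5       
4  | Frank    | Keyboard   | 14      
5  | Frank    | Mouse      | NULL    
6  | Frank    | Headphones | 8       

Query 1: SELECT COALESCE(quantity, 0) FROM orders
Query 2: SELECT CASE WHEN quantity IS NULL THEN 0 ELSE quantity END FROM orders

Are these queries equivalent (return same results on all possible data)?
Yes, equivalent

Both queries return: [(0,), (3,), (5,), (8,), (14,), (15,)]

Reason: COALESCE vs CASE for NULL handling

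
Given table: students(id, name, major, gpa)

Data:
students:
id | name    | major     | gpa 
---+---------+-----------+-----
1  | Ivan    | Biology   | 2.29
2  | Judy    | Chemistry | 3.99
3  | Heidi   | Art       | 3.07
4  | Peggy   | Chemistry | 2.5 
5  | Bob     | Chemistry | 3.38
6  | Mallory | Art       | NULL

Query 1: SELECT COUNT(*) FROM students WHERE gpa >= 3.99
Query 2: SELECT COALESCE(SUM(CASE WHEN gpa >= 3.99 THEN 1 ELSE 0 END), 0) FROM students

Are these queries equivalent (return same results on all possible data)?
Yes, equivalent

Both queries return: [(1,)]

Reason: COUNT with WHERE vs conditional SUM (COALESCE handles empty-table NULL)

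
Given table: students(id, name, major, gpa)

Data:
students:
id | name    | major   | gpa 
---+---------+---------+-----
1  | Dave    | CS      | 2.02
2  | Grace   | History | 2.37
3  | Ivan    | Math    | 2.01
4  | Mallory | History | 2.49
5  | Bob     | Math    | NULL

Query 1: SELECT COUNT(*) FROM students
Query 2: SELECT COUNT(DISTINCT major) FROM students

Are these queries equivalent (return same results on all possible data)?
No, not equivalent

Query 1 returns: [(5,)]
Query 2 returns: [(3,)]

Reason: COUNT(*) counts rows, COUNT(DISTINCT major) counts unique majors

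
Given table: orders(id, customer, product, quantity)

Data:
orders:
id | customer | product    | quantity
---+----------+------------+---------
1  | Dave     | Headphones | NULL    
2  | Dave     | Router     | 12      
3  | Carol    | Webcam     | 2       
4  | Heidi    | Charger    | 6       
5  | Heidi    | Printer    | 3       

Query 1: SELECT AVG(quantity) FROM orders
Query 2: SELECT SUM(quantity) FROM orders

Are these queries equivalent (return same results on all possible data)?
No, not equivalent

Query 1 returns: [(5.75,)]
Query 2 returns: [(23,)]

Reason: AVG vs SUM give different aggregate values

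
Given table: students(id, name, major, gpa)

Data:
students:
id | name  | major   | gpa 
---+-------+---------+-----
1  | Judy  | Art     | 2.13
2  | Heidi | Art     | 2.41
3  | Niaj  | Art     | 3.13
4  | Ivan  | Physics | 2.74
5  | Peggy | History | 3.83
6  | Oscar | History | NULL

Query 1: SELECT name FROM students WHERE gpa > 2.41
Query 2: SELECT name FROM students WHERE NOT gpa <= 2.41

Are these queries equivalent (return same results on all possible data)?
Yes, equivalent

Both queries return: [('Ivan',), ('Niaj',), ('Peggy',)]

Reason: Both filter gpa > 2.41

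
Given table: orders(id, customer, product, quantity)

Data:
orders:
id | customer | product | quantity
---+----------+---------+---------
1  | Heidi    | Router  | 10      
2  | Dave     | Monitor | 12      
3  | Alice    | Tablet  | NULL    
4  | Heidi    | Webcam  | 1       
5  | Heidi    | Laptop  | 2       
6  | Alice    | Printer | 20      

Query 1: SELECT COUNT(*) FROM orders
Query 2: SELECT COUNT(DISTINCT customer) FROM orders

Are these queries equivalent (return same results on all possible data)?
No, not equivalent

Query 1 returns: [(6,)]
Query 2 returns: [(3,)]

Reason: COUNT(*) counts rows, COUNT(DISTINCT customer) counts unique customers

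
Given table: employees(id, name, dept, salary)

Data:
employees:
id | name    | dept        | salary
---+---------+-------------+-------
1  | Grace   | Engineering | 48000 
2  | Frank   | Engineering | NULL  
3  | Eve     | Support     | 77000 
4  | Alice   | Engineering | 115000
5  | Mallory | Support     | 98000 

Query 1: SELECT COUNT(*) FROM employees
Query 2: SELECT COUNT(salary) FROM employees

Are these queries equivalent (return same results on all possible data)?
No, not equivalent

Query 1 returns: [(5,)]
Query 2 returns: [(4,)]

Reason: COUNT(*) includes NULLs, COUNT(column) excludes them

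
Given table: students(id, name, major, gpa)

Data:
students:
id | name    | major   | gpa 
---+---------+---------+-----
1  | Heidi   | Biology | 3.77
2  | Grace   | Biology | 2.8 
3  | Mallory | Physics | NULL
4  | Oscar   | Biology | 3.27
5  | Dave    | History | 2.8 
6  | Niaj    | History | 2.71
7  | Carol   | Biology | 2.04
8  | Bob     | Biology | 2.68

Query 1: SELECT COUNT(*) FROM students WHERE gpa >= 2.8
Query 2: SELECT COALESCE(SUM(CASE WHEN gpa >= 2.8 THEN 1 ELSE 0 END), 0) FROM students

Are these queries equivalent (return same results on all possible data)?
Yes, equivalent

Both queries return: [(4,)]

Reason: COUNT with WHERE vs conditional SUM (COALESCE handles empty-table NULL)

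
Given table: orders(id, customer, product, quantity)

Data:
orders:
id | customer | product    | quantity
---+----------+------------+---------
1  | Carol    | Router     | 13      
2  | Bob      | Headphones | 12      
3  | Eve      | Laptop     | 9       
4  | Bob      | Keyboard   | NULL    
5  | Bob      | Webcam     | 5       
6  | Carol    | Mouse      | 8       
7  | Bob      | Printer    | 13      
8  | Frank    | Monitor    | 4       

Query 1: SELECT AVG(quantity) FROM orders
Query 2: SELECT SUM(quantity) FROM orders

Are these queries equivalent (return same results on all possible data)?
No, not equivalent

Query 1 returns: [(9.142857142857142,)]
Query 2 returns: [(64,)]

Reason: AVG vs SUM give different aggregate values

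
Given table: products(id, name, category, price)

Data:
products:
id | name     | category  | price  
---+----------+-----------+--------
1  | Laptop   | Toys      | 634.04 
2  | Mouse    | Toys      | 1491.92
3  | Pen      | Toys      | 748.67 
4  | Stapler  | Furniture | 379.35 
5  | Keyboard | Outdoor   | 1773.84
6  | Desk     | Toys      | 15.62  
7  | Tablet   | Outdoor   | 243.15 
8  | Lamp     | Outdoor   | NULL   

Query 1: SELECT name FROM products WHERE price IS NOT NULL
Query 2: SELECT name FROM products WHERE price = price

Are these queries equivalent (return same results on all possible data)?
Yes, equivalent

Both queries return: [('Desk',), ('Keyboard',), ('Laptop',), ('Mouse',), ('Pen',), ('Stapler',), ('Tablet',)]

Reason: IS NOT NULL vs self-equality (both exclude NULLs)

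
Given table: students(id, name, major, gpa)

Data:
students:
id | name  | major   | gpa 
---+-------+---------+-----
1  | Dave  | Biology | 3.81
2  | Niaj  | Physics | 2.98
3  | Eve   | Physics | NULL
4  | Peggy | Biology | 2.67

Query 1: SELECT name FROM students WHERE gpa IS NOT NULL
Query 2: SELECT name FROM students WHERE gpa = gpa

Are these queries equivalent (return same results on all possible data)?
Yes, equivalent

Both queries return: [('Dave',), ('Niaj',), ('Peggy',)]

Reason: IS NOT NULL vs self-equality (both exclude NULLs)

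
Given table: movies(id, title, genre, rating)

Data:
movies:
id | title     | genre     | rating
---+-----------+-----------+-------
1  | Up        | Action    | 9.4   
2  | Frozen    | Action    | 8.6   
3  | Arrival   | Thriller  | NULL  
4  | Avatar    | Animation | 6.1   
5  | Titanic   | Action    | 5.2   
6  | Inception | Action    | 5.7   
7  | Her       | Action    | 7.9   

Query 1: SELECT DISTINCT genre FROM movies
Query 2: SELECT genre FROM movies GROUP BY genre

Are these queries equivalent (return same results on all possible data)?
Yes, equivalent

Both queries return: [('Action',), ('Animation',), ('Thriller',)]

Reason: Both get unique genres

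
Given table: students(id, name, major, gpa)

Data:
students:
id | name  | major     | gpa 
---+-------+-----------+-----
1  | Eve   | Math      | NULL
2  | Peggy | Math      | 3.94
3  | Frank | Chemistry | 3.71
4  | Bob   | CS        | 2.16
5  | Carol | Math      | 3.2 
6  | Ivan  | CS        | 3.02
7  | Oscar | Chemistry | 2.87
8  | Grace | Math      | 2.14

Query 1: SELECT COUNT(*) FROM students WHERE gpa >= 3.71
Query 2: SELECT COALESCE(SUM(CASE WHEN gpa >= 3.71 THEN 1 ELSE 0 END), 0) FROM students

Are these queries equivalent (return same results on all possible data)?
Yes, equivalent

Both queries return: [(2,)]

Reason: COUNT with WHERE vs conditional SUM (COALESCE handles empty-table NULL)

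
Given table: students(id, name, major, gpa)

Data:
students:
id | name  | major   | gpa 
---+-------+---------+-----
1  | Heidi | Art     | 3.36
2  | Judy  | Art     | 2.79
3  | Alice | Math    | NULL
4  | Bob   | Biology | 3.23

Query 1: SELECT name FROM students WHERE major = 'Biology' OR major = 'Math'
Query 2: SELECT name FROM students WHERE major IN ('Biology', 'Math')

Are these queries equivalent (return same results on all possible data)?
Yes, equivalent

Both queries return: [('Alice',), ('Bob',)]

Reason: OR vs IN are equivalent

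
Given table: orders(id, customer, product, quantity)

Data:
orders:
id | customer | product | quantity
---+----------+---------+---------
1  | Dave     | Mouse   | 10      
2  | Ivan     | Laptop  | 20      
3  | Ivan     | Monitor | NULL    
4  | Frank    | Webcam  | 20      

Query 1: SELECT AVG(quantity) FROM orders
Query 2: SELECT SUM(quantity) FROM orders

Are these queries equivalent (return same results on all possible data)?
No, not equivalent

Query 1 returns: [(16.666666666666668,)]
Query 2 returns: [(50,)]

Reason: AVG vs SUM give different aggregate values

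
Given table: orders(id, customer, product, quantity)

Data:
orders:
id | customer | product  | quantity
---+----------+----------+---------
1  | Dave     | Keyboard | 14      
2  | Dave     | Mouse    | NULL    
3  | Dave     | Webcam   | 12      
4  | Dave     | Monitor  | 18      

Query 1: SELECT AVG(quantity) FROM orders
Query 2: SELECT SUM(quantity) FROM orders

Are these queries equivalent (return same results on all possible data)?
No, not equivalent

Query 1 returns: [(14.666666666666666,)]
Query 2 returns: [(44,)]

Reason: AVG vs SUM give different aggregate values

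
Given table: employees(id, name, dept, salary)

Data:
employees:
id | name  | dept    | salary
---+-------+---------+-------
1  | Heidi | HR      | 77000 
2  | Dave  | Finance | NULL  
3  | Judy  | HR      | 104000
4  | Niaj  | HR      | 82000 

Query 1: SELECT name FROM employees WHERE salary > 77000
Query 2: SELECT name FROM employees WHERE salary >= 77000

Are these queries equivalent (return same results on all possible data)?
No, not equivalent

Query 1 returns: [('Judy',), ('Niaj',)]
Query 2 returns: [('Heidi',), ('Judy',), ('Niaj',)]

Reason: > vs >= gives different results when salary = 77000 exists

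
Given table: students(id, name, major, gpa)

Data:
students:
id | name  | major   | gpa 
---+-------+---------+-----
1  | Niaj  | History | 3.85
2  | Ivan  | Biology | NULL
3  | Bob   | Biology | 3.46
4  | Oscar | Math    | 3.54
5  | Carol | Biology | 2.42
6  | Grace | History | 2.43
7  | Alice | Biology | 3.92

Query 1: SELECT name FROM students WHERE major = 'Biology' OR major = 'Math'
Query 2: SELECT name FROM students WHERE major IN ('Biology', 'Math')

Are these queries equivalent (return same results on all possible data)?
Yes, equivalent

Both queries return: [('Alice',), ('Bob',), ('Carol',), ('Ivan',), ('Oscar',)]

Reason: OR vs IN are equivalent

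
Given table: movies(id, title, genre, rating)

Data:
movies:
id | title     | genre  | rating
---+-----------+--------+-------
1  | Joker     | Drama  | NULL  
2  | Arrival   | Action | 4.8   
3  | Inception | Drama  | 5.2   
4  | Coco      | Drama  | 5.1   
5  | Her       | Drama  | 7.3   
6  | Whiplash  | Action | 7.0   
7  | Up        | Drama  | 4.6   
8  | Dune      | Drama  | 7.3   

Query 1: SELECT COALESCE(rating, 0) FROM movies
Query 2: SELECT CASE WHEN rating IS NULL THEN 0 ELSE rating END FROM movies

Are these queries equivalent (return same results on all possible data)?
Yes, equivalent

Both queries return: [(0,), (4.6,), (4.8,), (5.1,), (5.2,), (7.0,), (7.3,), (7.3,)]

Reason: COALESCE vs CASE for NULL handling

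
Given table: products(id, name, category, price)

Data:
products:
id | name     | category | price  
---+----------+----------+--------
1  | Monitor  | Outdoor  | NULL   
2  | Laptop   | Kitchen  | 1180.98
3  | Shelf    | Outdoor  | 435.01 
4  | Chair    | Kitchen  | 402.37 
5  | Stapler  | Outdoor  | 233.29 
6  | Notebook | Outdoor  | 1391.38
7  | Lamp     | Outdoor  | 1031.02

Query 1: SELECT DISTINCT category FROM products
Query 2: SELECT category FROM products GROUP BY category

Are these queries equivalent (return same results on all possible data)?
Yes, equivalent

Both queries return: [('Kitchen',), ('Outdoor',)]

Reason: Both get unique categorys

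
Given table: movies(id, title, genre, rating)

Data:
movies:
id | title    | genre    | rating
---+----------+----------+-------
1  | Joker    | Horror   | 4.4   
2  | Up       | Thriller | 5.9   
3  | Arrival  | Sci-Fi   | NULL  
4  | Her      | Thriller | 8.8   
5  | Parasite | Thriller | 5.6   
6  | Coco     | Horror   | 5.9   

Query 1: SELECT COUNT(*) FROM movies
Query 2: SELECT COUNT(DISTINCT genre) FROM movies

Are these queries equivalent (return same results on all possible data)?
No, not equivalent

Query 1 returns: [(6,)]
Query 2 returns: [(3,)]

Reason: COUNT(*) counts rows, COUNT(DISTINCT genre) counts unique genres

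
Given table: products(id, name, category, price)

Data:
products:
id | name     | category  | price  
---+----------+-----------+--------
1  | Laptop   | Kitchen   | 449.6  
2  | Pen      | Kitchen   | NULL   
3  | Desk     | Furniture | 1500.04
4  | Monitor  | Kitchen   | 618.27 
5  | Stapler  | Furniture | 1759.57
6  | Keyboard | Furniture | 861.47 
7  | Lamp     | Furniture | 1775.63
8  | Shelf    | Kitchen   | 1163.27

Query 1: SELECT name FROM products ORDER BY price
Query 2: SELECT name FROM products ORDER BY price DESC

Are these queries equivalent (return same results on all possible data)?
No, not equivalent

Query 1 returns: [('Pen',), ('Laptop',), ('Monitor',), ('Keyboard',), ('Shelf',), ('Desk',), ('Stapler',), ('Lamp',)]
Query 2 returns: [('Lamp',), ('Stapler',), ('Desk',), ('Shelf',), ('Keyboard',), ('Monitor',), ('Laptop',), ('Pen',)]

Reason: ASC vs DESC gives opposite ordering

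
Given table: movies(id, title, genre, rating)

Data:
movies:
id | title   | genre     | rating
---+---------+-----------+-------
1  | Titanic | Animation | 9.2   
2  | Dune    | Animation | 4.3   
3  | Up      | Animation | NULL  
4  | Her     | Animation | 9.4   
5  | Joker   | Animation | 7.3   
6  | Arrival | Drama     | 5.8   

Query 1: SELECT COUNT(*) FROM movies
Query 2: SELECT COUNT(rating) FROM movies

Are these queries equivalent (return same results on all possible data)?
No, not equivalent

Query 1 returns: [(6,)]
Query 2 returns: [(5,)]

Reason: COUNT(*) includes NULLs, COUNT(column) excludes them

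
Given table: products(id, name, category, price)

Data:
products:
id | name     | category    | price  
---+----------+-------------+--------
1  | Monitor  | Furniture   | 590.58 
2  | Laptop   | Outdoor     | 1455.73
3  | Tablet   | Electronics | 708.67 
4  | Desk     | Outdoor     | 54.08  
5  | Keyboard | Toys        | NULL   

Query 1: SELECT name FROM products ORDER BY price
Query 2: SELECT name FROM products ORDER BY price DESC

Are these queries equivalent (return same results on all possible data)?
No, not equivalent

Query 1 returns: [('Keyboard',), ('Desk',), ('Monitor',), ('Tablet',), ('Laptop',)]
Query 2 returns: [('Laptop',), ('Tablet',), ('Monitor',), ('Desk',), ('Keyboard',)]

Reason: ASC vs DESC gives opposite ordering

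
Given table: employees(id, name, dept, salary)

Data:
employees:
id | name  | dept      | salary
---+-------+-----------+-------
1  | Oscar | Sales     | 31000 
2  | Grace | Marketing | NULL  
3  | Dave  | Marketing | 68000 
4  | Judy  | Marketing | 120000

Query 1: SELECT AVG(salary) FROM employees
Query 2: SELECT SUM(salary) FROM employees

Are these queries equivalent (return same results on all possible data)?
No, not equivalent

Query 1 returns: [(73000.0,)]
Query 2 returns: [(219000,)]

Reason: AVG vs SUM give different aggregate values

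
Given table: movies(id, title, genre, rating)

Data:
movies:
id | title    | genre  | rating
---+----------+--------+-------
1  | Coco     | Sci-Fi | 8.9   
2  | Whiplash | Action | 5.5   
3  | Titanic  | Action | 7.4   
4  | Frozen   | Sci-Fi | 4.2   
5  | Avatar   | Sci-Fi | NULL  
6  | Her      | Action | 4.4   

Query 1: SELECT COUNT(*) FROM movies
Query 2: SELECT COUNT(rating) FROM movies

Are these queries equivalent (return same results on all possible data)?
No, not equivalent

Query 1 returns: [(6,)]
Query 2 returns: [(5,)]

Reason: COUNT(*) includes NULLs, COUNT(column) excludes them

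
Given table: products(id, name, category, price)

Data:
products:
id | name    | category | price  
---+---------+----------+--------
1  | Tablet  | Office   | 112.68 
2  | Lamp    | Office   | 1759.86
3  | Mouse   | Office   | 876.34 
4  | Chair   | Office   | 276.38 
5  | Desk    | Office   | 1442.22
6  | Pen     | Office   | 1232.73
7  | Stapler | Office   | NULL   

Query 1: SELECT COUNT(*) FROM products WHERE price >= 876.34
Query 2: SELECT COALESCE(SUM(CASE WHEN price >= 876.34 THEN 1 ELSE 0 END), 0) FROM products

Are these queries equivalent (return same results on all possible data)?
Yes, equivalent

Both queries return: [(4,)]

Reason: COUNT with WHERE vs conditional SUM (COALESCE handles empty-table NULL)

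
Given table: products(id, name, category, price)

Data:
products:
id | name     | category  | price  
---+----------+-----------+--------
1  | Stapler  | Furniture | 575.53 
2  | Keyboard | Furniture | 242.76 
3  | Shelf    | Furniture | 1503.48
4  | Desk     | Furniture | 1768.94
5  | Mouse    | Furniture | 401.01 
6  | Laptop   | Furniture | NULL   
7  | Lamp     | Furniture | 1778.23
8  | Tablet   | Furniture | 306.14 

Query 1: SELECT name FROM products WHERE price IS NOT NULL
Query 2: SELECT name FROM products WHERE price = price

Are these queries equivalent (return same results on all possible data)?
Yes, equivalent

Both queries return: [('Desk',), ('Keyboard',), ('Lamp',), ('Mouse',), ('Shelf',), ('Stapler',), ('Tablet',)]

Reason: IS NOT NULL vs self-equality (both exclude NULLs)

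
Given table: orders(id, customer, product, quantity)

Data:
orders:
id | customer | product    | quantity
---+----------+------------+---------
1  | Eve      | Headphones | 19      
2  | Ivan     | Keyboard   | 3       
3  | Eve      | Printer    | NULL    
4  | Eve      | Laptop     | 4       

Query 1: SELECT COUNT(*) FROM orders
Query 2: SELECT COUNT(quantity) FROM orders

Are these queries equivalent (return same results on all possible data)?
No, not equivalent

Query 1 returns: [(4,)]
Query 2 returns: [(3,)]

Reason: COUNT(*) includes NULLs, COUNT(column) excludes them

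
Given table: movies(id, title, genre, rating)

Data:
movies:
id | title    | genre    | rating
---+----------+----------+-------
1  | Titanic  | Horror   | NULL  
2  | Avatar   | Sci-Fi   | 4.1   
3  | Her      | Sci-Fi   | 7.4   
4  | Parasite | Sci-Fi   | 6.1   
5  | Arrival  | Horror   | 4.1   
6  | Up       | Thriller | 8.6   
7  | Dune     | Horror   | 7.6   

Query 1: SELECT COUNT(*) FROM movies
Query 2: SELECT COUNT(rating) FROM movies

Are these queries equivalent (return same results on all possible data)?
No, not equivalent

Query 1 returns: [(7,)]
Query 2 returns: [(6,)]

Reason: COUNT(*) includes NULLs, COUNT(column) excludes them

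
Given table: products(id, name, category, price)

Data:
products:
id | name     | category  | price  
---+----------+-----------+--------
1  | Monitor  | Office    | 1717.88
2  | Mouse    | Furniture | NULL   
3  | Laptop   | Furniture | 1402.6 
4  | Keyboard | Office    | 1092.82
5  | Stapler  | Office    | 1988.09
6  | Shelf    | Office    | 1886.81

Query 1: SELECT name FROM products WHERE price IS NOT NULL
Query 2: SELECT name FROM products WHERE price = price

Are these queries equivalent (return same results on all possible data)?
Yes, equivalent

Both queries return: [('Keyboard',), ('Laptop',), ('Monitor',), ('Shelf',), ('Stapler',)]

Reason: IS NOT NULL vs self-equality (both exclude NULLs)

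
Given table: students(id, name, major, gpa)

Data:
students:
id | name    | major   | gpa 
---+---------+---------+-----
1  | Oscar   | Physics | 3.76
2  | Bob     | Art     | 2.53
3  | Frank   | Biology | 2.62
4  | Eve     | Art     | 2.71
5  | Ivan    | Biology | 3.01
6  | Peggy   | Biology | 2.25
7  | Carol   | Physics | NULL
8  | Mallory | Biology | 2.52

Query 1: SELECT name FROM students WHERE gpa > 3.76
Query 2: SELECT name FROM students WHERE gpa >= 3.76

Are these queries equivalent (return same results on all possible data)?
No, not equivalent

Query 1 returns: []
Query 2 returns: [('Oscar',)]

Reason: > vs >= gives different results when gpa = 3.76 exists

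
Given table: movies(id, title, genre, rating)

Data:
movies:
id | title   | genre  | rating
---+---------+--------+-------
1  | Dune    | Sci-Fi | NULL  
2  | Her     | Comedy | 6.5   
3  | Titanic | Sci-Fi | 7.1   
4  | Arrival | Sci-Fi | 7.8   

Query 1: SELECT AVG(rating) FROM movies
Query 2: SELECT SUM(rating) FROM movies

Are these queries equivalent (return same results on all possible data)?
No, not equivalent

Query 1 returns: [(7.133333333333333,)]
Query 2 returns: [(21.4,)]

Reason: AVG vs SUM give different aggregate values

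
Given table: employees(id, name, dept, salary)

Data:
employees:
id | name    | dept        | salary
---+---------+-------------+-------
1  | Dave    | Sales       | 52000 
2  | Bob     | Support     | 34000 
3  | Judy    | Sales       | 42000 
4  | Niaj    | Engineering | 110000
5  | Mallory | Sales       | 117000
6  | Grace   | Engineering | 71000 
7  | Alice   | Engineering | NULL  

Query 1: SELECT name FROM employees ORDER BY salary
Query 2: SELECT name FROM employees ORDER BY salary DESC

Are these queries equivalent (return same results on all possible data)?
No, not equivalent

Query 1 returns: [('Alice',), ('Bob',), ('Judy',), ('Dave',), ('Grace',), ('Niaj',), ('Mallory',)]
Query 2 returns: [('Mallory',), ('Niaj',), ('Grace',), ('Dave',), ('Judy',), ('Bob',), ('Alice',)]

Reason: ASC vs DESC gives opposite ordering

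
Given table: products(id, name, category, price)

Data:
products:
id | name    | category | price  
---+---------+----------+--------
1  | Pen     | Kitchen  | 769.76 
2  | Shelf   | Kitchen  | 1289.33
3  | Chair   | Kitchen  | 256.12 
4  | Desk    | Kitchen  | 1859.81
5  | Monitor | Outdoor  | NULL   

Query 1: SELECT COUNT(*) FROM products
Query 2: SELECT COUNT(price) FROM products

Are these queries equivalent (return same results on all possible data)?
No, not equivalent

Query 1 returns: [(5,)]
Query 2 returns: [(4,)]

Reason: COUNT(*) includes NULLs, COUNT(column) excludes them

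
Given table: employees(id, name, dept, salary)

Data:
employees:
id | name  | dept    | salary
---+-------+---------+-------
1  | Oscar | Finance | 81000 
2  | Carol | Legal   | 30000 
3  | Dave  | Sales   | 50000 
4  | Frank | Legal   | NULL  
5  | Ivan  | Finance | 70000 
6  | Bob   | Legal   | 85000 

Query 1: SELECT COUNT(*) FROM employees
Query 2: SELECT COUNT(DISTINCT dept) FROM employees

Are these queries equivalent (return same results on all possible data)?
No, not equivalent

Query 1 returns: [(6,)]
Query 2 returns: [(3,)]

Reason: COUNT(*) counts rows, COUNT(DISTINCT dept) counts unique depts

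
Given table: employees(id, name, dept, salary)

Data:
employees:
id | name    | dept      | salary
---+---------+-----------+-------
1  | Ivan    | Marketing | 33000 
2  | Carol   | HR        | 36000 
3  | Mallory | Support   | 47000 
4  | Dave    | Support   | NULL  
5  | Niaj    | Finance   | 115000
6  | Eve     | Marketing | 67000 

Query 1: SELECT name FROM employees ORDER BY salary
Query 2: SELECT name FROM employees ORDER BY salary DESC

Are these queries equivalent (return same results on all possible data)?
No, not equivalent

Query 1 returns: [('Dave',), ('Ivan',), ('Carol',), ('Mallory',), ('Eve',), ('Niaj',)]
Query 2 returns: [('Niaj',), ('Eve',), ('Mallory',), ('Carol',), ('Ivan',), ('Dave',)]

Reason: ASC vs DESC gives opposite ordering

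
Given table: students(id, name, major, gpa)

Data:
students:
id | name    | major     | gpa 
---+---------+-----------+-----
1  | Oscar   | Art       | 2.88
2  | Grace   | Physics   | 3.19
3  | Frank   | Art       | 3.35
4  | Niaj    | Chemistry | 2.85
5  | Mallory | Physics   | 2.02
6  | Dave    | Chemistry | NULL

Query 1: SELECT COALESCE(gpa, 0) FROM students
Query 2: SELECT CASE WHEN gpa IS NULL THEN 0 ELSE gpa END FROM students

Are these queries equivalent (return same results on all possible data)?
Yes, equivalent

Both queries return: [(0,), (2.02,), (2.85,), (2.88,), (3.19,), (3.35,)]

Reason: COALESCE vs CASE for NULL handling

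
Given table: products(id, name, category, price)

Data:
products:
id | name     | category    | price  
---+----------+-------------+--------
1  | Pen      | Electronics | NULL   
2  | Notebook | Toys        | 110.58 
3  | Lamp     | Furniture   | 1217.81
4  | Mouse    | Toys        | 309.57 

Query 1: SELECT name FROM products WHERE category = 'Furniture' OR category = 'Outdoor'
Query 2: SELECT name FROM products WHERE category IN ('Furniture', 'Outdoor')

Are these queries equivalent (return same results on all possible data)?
Yes, equivalent

Both queries return: [('Lamp',)]

Reason: OR vs IN are equivalent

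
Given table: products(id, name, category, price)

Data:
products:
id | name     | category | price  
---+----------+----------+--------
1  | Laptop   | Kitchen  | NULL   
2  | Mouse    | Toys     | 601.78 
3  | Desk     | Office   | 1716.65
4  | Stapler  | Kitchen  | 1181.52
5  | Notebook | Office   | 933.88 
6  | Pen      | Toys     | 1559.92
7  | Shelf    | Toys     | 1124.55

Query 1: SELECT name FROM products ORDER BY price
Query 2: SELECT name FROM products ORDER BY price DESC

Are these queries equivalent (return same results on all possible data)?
No, not equivalent

Query 1 returns: [('Laptop',), ('Mouse',), ('Notebook',), ('Shelf',), ('Stapler',), ('Pen',), ('Desk',)]
Query 2 returns: [('Desk',), ('Pen',), ('Stapler',), ('Shelf',), ('Notebook',), ('Mouse',), ('Laptop',)]

Reason: ASC vs DESC gives opposite ordering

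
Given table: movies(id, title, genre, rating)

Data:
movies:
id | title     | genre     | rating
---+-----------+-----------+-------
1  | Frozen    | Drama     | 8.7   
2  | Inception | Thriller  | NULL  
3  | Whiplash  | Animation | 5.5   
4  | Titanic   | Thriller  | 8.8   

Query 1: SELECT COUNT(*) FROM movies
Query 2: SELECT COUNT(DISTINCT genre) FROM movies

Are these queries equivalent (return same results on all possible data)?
No, not equivalent

Query 1 returns: [(4,)]
Query 2 returns: [(3,)]

Reason: COUNT(*) counts rows, COUNT(DISTINCT genre) counts unique genres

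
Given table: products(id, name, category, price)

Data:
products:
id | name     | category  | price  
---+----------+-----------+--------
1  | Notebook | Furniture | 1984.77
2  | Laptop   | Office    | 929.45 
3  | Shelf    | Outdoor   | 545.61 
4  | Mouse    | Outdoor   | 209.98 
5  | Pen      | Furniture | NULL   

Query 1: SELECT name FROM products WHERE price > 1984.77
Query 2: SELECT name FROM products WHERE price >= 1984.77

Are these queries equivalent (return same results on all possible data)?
No, not equivalent

Query 1 returns: []
Query 2 returns: [('Notebook',)]

Reason: > vs >= gives different results when price = 1984.77 exists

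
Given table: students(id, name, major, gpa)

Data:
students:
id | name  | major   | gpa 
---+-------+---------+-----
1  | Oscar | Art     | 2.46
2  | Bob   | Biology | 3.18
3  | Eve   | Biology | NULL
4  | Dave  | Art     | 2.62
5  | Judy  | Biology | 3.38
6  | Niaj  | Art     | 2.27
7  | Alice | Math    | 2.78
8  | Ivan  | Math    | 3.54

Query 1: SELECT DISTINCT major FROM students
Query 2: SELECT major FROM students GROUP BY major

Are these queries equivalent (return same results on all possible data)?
Yes, equivalent

Both queries return: [('Art',), ('Biology',), ('Math',)]

Reason: Both get unique majors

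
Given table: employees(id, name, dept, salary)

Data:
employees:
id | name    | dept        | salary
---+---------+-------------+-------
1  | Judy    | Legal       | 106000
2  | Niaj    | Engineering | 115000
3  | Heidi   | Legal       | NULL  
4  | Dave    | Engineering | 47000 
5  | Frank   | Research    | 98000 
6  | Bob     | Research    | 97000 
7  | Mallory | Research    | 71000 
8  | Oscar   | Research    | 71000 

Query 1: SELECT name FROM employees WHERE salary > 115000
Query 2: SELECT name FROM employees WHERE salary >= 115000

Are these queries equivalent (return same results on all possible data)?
No, not equivalent

Query 1 returns: []
Query 2 returns: [('Niaj',)]

Reason: > vs >= gives different results when salary = 115000 exists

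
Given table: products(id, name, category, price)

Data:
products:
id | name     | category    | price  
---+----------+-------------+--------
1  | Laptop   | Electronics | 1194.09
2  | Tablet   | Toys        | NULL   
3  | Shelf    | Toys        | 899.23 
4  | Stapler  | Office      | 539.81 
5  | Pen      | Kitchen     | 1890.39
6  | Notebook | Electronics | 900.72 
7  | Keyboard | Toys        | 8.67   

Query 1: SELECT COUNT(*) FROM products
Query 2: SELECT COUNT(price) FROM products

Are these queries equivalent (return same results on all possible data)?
No, not equivalent

Query 1 returns: [(7,)]
Query 2 returns: [(6,)]

Reason: COUNT(*) includes NULLs, COUNT(column) excludes them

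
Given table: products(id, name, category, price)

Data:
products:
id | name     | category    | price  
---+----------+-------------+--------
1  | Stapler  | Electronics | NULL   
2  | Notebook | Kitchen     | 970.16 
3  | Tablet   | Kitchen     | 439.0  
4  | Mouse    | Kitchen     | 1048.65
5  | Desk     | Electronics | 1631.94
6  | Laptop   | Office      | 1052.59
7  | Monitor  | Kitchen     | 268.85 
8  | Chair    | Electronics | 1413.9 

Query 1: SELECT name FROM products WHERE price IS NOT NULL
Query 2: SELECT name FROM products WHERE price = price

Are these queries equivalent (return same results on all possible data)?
Yes, equivalent

Both queries return: [('Chair',), ('Desk',), ('Laptop',), ('Monitor',), ('Mouse',), ('Notebook',), ('Tablet',)]

Reason: IS NOT NULL vs self-equality (both exclude NULLs)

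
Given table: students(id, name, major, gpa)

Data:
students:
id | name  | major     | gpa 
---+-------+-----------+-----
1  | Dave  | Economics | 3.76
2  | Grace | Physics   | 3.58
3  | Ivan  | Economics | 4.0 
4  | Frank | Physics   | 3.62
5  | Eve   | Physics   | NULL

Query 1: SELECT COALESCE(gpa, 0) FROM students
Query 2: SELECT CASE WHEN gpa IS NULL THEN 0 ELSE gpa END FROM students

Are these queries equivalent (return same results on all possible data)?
Yes, equivalent

Both queries return: [(0,), (3.58,), (3.62,), (3.76,), (4.0,)]

Reason: COALESCE vs CASE for NULL handling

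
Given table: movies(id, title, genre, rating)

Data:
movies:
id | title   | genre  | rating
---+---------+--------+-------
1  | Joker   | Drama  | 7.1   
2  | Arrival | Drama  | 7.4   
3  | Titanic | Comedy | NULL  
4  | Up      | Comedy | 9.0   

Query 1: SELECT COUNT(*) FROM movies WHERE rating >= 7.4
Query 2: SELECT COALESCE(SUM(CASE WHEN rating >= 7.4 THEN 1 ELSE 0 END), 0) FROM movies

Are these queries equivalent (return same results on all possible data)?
Yes, equivalent

Both queries return: [(2,)]

Reason: COUNT with WHERE vs conditional SUM (COALESCE handles empty-table NULL)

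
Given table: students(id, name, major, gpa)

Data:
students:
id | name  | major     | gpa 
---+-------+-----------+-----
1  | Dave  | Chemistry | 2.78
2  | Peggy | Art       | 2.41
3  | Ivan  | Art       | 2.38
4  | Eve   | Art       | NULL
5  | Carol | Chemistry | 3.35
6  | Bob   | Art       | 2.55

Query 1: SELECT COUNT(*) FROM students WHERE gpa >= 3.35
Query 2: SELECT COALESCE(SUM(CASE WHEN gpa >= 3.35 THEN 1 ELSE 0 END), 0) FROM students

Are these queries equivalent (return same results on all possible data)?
Yes, equivalent

Both queries return: [(1,)]

Reason: COUNT with WHERE vs conditional SUM (COALESCE handles empty-table NULL)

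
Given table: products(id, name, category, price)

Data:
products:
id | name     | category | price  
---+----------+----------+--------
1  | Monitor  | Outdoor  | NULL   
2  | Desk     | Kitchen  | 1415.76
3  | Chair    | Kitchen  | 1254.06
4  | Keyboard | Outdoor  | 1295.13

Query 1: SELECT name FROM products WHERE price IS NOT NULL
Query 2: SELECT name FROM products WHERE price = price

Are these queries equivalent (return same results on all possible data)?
Yes, equivalent

Both queries return: [('Chair',), ('Desk',), ('Keyboard',)]

Reason: IS NOT NULL vs self-equality (both exclude NULLs)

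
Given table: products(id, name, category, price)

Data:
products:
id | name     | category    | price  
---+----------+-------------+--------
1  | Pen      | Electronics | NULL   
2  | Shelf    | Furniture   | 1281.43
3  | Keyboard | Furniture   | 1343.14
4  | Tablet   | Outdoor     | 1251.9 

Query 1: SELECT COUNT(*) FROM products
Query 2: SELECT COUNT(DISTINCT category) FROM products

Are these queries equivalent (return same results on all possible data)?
No, not equivalent

Query 1 returns: [(4,)]
Query 2 returns: [(3,)]

Reason: COUNT(*) counts rows, COUNT(DISTINCT category) counts unique categorys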